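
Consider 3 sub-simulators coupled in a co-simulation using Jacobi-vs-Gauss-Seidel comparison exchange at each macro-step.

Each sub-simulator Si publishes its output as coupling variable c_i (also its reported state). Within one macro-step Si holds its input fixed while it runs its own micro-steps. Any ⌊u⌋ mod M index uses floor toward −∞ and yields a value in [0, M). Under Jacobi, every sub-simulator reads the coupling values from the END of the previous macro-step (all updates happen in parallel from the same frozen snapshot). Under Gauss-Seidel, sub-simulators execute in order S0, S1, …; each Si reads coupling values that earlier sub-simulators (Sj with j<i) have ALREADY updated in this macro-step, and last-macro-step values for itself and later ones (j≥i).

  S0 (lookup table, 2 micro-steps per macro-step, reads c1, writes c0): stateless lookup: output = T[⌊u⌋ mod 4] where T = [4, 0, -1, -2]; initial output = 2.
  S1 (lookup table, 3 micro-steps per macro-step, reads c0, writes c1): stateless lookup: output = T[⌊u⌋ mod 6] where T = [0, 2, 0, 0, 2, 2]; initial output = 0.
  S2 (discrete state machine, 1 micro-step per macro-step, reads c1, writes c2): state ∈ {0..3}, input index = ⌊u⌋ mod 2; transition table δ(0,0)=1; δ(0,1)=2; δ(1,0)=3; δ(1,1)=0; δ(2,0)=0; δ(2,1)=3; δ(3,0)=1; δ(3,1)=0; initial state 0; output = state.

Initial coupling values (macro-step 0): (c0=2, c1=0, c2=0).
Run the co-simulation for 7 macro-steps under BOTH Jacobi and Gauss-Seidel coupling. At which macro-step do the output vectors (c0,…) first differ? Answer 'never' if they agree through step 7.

[Jacobi] macro 1: S0 reads c1=0 → after 2×micro: 4; S1 reads c0=2 → after 3×micro: 0; S2 reads c1=0 → after 1×micro: 1 ⇒ (c0=4, c1=0, c2=1)
[Jacobi] macro 2: S0 reads c1=0 → after 2×micro: 4; S1 reads c0=4 → after 3×micro: 2; S2 reads c1=0 → after 1×micro: 3 ⇒ (c0=4, c1=2, c2=3)
[Jacobi] macro 3: S0 reads c1=2 → after 2×micro: -1; S1 reads c0=4 → after 3×micro: 2; S2 reads c1=2 → after 1×micro: 1 ⇒ (c0=-1, c1=2, c2=1)
[Jacobi] macro 4: S0 reads c1=2 → after 2×micro: -1; S1 reads c0=-1 → after 3×micro: 2; S2 reads c1=2 → after 1×micro: 3 ⇒ (c0=-1, c1=2, c2=3)
[Jacobi] macro 5: S0 reads c1=2 → after 2×micro: -1; S1 reads c0=-1 → after 3×micro: 2; S2 reads c1=2 → after 1×micro: 1 ⇒ (c0=-1, c1=2, c2=1)
[Jacobi] macro 6: S0 reads c1=2 → after 2×micro: -1; S1 reads c0=-1 → after 3×micro: 2; S2 reads c1=2 → after 1×micro: 3 ⇒ (c0=-1, c1=2, c2=3)
[Jacobi] macro 7: S0 reads c1=2 → after 2×micro: -1; S1 reads c0=-1 → after 3×micro: 2; S2 reads c1=2 → after 1×micro: 1 ⇒ (c0=-1, c1=2, c2=1)
[Gauss-Seidel] macro 1: S0 reads c1=0 → after 2×micro: 4; S1 reads c0=4 → after 3×micro: 2; S2 reads c1=2 → after 1×micro: 1 ⇒ (c0=4, c1=2, c2=1)
[Gauss-Seidel] macro 2: S0 reads c1=2 → after 2×micro: -1; S1 reads c0=-1 → after 3×micro: 2; S2 reads c1=2 → after 1×micro: 3 ⇒ (c0=-1, c1=2, c2=3)
[Gauss-Seidel] macro 3: S0 reads c1=2 → after 2×micro: -1; S1 reads c0=-1 → after 3×micro: 2; S2 reads c1=2 → after 1×micro: 1 ⇒ (c0=-1, c1=2, c2=1)
[Gauss-Seidel] macro 4: S0 reads c1=2 → after 2×micro: -1; S1 reads c0=-1 → after 3×micro: 2; S2 reads c1=2 → after 1×micro: 3 ⇒ (c0=-1, c1=2, c2=3)
[Gauss-Seidel] macro 5: S0 reads c1=2 → after 2×micro: -1; S1 reads c0=-1 → after 3×micro: 2; S2 reads c1=2 → after 1×micro: 1 ⇒ (c0=-1, c1=2, c2=1)
[Gauss-Seidel] macro 6: S0 reads c1=2 → after 2×micro: -1; S1 reads c0=-1 → after 3×micro: 2; S2 reads c1=2 → after 1×micro: 3 ⇒ (c0=-1, c1=2, c2=3)
[Gauss-Seidel] macro 7: S0 reads c1=2 → after 2×micro: -1; S1 reads c0=-1 → after 3×micro: 2; S2 reads c1=2 → after 1×micro: 1 ⇒ (c0=-1, c1=2, c2=1)

first divergence at macro-step: 1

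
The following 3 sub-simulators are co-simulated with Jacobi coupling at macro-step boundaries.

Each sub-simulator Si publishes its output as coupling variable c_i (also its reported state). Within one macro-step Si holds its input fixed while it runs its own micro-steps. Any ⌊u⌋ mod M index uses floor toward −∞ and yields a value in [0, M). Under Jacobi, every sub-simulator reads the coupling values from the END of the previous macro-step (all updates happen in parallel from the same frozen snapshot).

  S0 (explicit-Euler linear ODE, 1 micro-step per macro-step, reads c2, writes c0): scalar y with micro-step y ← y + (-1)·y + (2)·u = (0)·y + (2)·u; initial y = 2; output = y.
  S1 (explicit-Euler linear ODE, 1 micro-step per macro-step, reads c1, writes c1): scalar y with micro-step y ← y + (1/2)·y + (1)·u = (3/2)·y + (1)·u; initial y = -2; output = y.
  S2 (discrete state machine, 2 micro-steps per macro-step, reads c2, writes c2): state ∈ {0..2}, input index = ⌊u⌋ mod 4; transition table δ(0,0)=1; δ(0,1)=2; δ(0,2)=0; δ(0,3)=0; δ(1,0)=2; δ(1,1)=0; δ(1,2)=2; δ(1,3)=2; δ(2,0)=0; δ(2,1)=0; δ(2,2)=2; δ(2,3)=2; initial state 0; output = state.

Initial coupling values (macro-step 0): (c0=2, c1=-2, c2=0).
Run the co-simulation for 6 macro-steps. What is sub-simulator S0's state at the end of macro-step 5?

macro 1: S0 reads c2=0 → after 1×micro: 0; S1 reads c1=-2 → after 1×micro: -5; S2 reads c2=0 → after 2×micro: 2 ⇒ (c0=0, c1=-5, c2=2)
macro 2: S0 reads c2=2 → after 1×micro: 4; S1 reads c1=-5 → after 1×micro: -25/2; S2 reads c2=2 → after 2×micro: 2 ⇒ (c0=4, c1=-25/2, c2=2)
macro 3: S0 reads c2=2 → after 1×micro: 4; S1 reads c1=-25/2 → after 1×micro: -125/4; S2 reads c2=2 → after 2×micro: 2 ⇒ (c0=4, c1=-125/4, c2=2)
macro 4: S0 reads c2=2 → after 1×micro: 4; S1 reads c1=-125/4 → after 1×micro: -625/8; S2 reads c2=2 → after 2×micro: 2 ⇒ (c0=4, c1=-625/8, c2=2)
macro 5: S0 reads c2=2 → after 1×micro: 4; S1 reads c1=-625/8 → after 1×micro: -3125/16; S2 reads c2=2 → after 2×micro: 2 ⇒ (c0=4, c1=-3125/16, c2=2)
macro 6: S0 reads c2=2 → after 1×micro: 4; S1 reads c1=-3125/16 → after 1×micro: -15625/32; S2 reads c2=2 → after 2×micro: 2 ⇒ (c0=4, c1=-15625/32, c2=2)

S0 state at macro-step 5 = 4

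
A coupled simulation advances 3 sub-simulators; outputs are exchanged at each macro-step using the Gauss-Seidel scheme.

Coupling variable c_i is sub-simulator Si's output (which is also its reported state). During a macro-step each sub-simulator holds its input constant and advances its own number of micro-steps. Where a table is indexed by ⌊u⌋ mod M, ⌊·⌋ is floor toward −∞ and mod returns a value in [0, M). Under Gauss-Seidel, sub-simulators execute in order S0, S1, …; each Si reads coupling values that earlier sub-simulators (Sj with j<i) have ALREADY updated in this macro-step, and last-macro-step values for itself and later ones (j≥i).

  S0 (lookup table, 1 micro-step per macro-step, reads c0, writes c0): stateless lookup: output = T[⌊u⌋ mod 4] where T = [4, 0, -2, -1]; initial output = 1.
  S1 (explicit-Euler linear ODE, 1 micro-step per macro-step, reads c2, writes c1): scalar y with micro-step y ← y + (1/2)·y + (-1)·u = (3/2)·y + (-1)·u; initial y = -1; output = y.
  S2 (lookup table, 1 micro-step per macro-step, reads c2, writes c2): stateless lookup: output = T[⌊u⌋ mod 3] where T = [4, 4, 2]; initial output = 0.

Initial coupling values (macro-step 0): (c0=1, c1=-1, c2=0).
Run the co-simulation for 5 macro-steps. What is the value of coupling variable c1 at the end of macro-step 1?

macro 1: S0 reads c0=1 → after 1×micro: 0; S1 reads c2=0 → after 1×micro: -3/2; S2 reads c2=0 → after 1×micro: 4 ⇒ (c0=0, c1=-3/2, c2=4)
macro 2: S0 reads c0=0 → after 1×micro: 4; S1 reads c2=4 → after 1×micro: -25/4; S2 reads c2=4 → after 1×micro: 4 ⇒ (c0=4, c1=-25/4, c2=4)
macro 3: S0 reads c0=4 → after 1×micro: 4; S1 reads c2=4 → after 1×micro: -107/8; S2 reads c2=4 → after 1×micro: 4 ⇒ (c0=4, c1=-107/8, c2=4)
macro 4: S0 reads c0=4 → after 1×micro: 4; S1 reads c2=4 → after 1×micro: -385/16; S2 reads c2=4 → after 1×micro: 4 ⇒ (c0=4, c1=-385/16, c2=4)
macro 5: S0 reads c0=4 → after 1×micro: 4; S1 reads c2=4 → after 1×micro: -1283/32; S2 reads c2=4 → after 1×micro: 4 ⇒ (c0=4, c1=-1283/32, c2=4)

c1 at macro-step 1 = -3/2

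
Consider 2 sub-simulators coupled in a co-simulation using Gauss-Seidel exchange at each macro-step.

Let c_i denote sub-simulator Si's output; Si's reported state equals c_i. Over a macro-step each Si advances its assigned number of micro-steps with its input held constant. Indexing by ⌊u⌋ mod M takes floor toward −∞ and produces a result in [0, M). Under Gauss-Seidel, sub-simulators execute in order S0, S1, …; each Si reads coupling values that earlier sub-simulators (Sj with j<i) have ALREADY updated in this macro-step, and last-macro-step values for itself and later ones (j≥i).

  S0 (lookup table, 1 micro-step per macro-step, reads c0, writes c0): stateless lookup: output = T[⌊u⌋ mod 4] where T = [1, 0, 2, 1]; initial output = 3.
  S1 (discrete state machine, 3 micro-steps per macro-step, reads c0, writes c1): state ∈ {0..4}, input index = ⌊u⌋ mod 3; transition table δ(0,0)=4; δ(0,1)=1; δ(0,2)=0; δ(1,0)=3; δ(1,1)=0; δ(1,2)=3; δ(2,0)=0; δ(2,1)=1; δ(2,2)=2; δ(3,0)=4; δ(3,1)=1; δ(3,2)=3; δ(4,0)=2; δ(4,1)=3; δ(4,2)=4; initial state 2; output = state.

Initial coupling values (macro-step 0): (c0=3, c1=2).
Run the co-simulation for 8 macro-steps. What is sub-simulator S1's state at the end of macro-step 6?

macro 1: S0 reads c0=3 → after 1×micro: 1; S1 reads c0=1 → after 3×micro: 1 ⇒ (c0=1, c1=1)
macro 2: S0 reads c0=1 → after 1×micro: 0; S1 reads c0=0 → after 3×micro: 2 ⇒ (c0=0, c1=2)
macro 3: S0 reads c0=0 → after 1×micro: 1; S1 reads c0=1 → after 3×micro: 1 ⇒ (c0=1, c1=1)
macro 4: S0 reads c0=1 → after 1×micro: 0; S1 reads c0=0 → after 3×micro: 2 ⇒ (c0=0, c1=2)
macro 5: S0 reads c0=0 → after 1×micro: 1; S1 reads c0=1 → after 3×micro: 1 ⇒ (c0=1, c1=1)
macro 6: S0 reads c0=1 → after 1×micro: 0; S1 reads c0=0 → after 3×micro: 2 ⇒ (c0=0, c1=2)
macro 7: S0 reads c0=0 → after 1×micro: 1; S1 reads c0=1 → after 3×micro: 1 ⇒ (c0=1, c1=1)
macro 8: S0 reads c0=1 → after 1×micro: 0; S1 reads c0=0 → after 3×micro: 2 ⇒ (c0=0, c1=2)

S1 state at macro-step 6 = 2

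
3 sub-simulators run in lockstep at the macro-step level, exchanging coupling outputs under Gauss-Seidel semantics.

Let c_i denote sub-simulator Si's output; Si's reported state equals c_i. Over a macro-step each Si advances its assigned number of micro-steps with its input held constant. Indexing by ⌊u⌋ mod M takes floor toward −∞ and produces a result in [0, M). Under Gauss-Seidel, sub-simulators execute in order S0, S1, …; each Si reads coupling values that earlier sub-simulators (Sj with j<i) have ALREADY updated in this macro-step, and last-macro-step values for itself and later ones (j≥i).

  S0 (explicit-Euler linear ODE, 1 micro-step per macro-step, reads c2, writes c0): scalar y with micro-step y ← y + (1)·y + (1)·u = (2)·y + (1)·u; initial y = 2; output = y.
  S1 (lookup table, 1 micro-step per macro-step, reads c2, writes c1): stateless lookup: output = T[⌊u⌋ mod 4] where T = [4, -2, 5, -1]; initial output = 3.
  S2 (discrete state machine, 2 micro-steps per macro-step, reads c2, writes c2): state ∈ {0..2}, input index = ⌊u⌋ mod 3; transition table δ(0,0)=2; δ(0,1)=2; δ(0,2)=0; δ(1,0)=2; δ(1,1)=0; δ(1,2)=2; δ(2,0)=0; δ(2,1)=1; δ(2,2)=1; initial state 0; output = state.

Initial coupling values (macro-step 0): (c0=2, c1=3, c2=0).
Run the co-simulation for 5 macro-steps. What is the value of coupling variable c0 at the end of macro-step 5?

c0 at macro-step 5 = 64

macro 1: S0 reads c2=0 → after 1×micro: 4; S1 reads c2=0 → after 1×micro: 4; S2 reads c2=0 → after 2×micro: 0 ⇒ (c0=4, c1=4, c2=0)
macro 2: S0 reads c2=0 → after 1×micro: 8; S1 reads c2=0 → after 1×micro: 4; S2 reads c2=0 → after 2×micro: 0 ⇒ (c0=8, c1=4, c2=0)
macro 3: S0 reads c2=0 → after 1×micro: 16; S1 reads c2=0 → after 1×micro: 4; S2 reads c2=0 → after 2×micro: 0 ⇒ (c0=16, c1=4, c2=0)
macro 4: S0 reads c2=0 → after 1×micro: 32; S1 reads c2=0 → after 1×micro: 4; S2 reads c2=0 → after 2×micro: 0 ⇒ (c0=32, c1=4, c2=0)
macro 5: S0 reads c2=0 → after 1×micro: 64; S1 reads c2=0 → after 1×micro: 4; S2 reads c2=0 → after 2×micro: 0 ⇒ (c0=64, c1=4, c2=0)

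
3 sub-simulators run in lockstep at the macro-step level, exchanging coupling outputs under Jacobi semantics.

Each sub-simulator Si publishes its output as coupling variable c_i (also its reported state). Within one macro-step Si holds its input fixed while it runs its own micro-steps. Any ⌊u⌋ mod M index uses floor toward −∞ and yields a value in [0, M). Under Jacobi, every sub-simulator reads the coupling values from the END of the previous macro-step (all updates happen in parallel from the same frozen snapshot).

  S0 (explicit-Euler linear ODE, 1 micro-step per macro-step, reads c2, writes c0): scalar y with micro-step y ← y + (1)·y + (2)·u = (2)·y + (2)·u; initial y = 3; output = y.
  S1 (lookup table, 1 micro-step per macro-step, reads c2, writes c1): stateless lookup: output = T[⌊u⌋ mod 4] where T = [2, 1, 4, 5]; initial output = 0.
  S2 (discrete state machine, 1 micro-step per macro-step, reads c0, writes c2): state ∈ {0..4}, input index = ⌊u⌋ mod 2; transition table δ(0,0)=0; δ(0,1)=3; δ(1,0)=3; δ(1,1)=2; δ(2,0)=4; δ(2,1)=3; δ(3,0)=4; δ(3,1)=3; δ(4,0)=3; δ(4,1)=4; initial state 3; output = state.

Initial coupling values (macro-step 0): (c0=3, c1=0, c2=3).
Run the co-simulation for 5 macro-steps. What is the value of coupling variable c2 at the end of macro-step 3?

macro 1: S0 reads c2=3 → after 1×micro: 12; S1 reads c2=3 → after 1×micro: 5; S2 reads c0=3 → after 1×micro: 3 ⇒ (c0=12, c1=5, c2=3)
macro 2: S0 reads c2=3 → after 1×micro: 30; S1 reads c2=3 → after 1×micro: 5; S2 reads c0=12 → after 1×micro: 4 ⇒ (c0=30, c1=5, c2=4)
macro 3: S0 reads c2=4 → after 1×micro: 68; S1 reads c2=4 → after 1×micro: 2; S2 reads c0=30 → after 1×micro: 3 ⇒ (c0=68, c1=2, c2=3)
macro 4: S0 reads c2=3 → after 1×micro: 142; S1 reads c2=3 → after 1×micro: 5; S2 reads c0=68 → after 1×micro: 4 ⇒ (c0=142, c1=5, c2=4)
macro 5: S0 reads c2=4 → after 1×micro: 292; S1 reads c2=4 → after 1×micro: 2; S2 reads c0=142 → after 1×micro: 3 ⇒ (c0=292, c1=2, c2=3)

c2 at macro-step 3 = 3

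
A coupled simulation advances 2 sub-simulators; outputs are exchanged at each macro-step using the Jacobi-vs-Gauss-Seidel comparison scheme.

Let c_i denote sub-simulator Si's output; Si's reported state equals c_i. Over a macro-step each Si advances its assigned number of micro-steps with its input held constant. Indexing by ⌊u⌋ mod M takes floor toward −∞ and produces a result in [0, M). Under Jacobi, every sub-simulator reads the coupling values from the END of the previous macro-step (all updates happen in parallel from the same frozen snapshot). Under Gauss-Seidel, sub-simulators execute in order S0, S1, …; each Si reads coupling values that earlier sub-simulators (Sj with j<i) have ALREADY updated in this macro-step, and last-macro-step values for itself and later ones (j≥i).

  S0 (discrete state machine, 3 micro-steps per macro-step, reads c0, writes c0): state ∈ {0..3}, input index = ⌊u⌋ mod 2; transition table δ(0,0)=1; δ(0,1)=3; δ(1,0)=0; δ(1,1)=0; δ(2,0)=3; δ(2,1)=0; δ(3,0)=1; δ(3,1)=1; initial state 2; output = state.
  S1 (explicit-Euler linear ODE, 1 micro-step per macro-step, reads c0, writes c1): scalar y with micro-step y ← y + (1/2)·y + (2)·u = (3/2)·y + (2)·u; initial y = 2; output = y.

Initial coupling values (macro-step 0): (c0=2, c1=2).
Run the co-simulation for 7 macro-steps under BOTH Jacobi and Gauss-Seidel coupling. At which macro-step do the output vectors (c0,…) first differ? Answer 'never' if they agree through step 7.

first divergence at macro-step: 1

[Jacobi] macro 1: S0 reads c0=2 → after 3×micro: 0; S1 reads c0=2 → after 1×micro: 7 ⇒ (c0=0, c1=7)
[Jacobi] macro 2: S0 reads c0=0 → after 3×micro: 1; S1 reads c0=0 → after 1×micro: 21/2 ⇒ (c0=1, c1=21/2)
[Jacobi] macro 3: S0 reads c0=1 → after 3×micro: 1; S1 reads c0=1 → after 1×micro: 71/4 ⇒ (c0=1, c1=71/4)
[Jacobi] macro 4: S0 reads c0=1 → after 3×micro: 1; S1 reads c0=1 → after 1×micro: 229/8 ⇒ (c0=1, c1=229/8)
[Jacobi] macro 5: S0 reads c0=1 → after 3×micro: 1; S1 reads c0=1 → after 1×micro: 719/16 ⇒ (c0=1, c1=719/16)
[Jacobi] macro 6: S0 reads c0=1 → after 3×micro: 1; S1 reads c0=1 → after 1×micro: 2221/32 ⇒ (c0=1, c1=2221/32)
[Jacobi] macro 7: S0 reads c0=1 → after 3×micro: 1; S1 reads c0=1 → after 1×micro: 6791/64 ⇒ (c0=1, c1=6791/64)
[Gauss-Seidel] macro 1: S0 reads c0=2 → after 3×micro: 0; S1 reads c0=0 → after 1×micro: 3 ⇒ (c0=0, c1=3)
[Gauss-Seidel] macro 2: S0 reads c0=0 → after 3×micro: 1; S1 reads c0=1 → after 1×micro: 13/2 ⇒ (c0=1, c1=13/2)
[Gauss-Seidel] macro 3: S0 reads c0=1 → after 3×micro: 1; S1 reads c0=1 → after 1×micro: 47/4 ⇒ (c0=1, c1=47/4)
[Gauss-Seidel] macro 4: S0 reads c0=1 → after 3×micro: 1; S1 reads c0=1 → after 1×micro: 157/8 ⇒ (c0=1, c1=157/8)
[Gauss-Seidel] macro 5: S0 reads c0=1 → after 3×micro: 1; S1 reads c0=1 → after 1×micro: 503/16 ⇒ (c0=1, c1=503/16)
[Gauss-Seidel] macro 6: S0 reads c0=1 → after 3×micro: 1; S1 reads c0=1 → after 1×micro: 1573/32 ⇒ (c0=1, c1=1573/32)
[Gauss-Seidel] macro 7: S0 reads c0=1 → after 3×micro: 1; S1 reads c0=1 → after 1×micro: 4847/64 ⇒ (c0=1, c1=4847/64)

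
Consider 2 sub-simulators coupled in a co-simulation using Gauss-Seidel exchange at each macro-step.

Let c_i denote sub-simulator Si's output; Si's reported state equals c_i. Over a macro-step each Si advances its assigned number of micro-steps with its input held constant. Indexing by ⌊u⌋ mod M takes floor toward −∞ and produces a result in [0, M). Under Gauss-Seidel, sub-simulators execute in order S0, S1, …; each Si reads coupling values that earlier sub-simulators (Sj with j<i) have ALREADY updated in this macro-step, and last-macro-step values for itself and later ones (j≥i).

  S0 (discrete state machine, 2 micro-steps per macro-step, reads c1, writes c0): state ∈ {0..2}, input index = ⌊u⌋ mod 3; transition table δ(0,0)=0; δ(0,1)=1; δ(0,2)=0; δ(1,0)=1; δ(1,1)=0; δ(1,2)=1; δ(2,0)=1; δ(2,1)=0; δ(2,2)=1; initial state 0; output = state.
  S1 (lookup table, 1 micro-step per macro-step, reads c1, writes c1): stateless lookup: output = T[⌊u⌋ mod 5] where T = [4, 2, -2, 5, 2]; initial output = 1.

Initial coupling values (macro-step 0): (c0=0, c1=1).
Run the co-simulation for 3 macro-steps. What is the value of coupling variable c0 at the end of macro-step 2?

macro 1: S0 reads c1=1 → after 2×micro: 0; S1 reads c1=1 → after 1×micro: 2 ⇒ (c0=0, c1=2)
macro 2: S0 reads c1=2 → after 2×micro: 0; S1 reads c1=2 → after 1×micro: -2 ⇒ (c0=0, c1=-2)
macro 3: S0 reads c1=-2 → after 2×micro: 0; S1 reads c1=-2 → after 1×micro: 5 ⇒ (c0=0, c1=5)

c0 at macro-step 2 = 0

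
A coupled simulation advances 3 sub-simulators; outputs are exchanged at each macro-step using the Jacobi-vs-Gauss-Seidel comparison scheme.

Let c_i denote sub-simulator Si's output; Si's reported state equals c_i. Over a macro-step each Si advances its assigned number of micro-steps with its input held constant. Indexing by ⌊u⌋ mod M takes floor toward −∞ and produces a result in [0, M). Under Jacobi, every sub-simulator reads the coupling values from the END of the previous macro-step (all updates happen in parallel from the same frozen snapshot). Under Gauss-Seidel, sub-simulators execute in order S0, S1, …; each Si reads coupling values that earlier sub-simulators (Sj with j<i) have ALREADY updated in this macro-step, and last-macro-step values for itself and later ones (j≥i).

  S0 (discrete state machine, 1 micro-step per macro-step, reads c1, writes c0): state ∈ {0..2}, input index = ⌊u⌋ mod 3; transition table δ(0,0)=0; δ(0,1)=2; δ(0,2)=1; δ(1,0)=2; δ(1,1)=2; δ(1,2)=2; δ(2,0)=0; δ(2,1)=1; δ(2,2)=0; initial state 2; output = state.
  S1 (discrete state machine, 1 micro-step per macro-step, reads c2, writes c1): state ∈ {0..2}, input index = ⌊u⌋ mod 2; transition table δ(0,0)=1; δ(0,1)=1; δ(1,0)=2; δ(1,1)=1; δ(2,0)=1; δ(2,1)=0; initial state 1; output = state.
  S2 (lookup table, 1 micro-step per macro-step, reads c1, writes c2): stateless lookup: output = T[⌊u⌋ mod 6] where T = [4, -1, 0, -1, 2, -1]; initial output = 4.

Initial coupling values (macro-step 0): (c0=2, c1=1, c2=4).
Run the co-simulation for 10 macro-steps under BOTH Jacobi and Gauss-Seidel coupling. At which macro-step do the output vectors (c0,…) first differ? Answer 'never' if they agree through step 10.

[Jacobi] macro 1: S0 reads c1=1 → after 1×micro: 1; S1 reads c2=4 → after 1×micro: 2; S2 reads c1=1 → after 1×micro: -1 ⇒ (c0=1, c1=2, c2=-1)
[Jacobi] macro 2: S0 reads c1=2 → after 1×micro: 2; S1 reads c2=-1 → after 1×micro: 0; S2 reads c1=2 → after 1×micro: 0 ⇒ (c0=2, c1=0, c2=0)
[Jacobi] macro 3: S0 reads c1=0 → after 1×micro: 0; S1 reads c2=0 → after 1×micro: 1; S2 reads c1=0 → after 1×micro: 4 ⇒ (c0=0, c1=1, c2=4)
[Jacobi] macro 4: S0 reads c1=1 → after 1×micro: 2; S1 reads c2=4 → after 1×micro: 2; S2 reads c1=1 → after 1×micro: -1 ⇒ (c0=2, c1=2, c2=-1)
[Jacobi] macro 5: S0 reads c1=2 → after 1×micro: 0; S1 reads c2=-1 → after 1×micro: 0; S2 reads c1=2 → after 1×micro: 0 ⇒ (c0=0, c1=0, c2=0)
[Jacobi] macro 6: S0 reads c1=0 → after 1×micro: 0; S1 reads c2=0 → after 1×micro: 1; S2 reads c1=0 → after 1×micro: 4 ⇒ (c0=0, c1=1, c2=4)
[Jacobi] macro 7: S0 reads c1=1 → after 1×micro: 2; S1 reads c2=4 → after 1×micro: 2; S2 reads c1=1 → after 1×micro: -1 ⇒ (c0=2, c1=2, c2=-1)
[Jacobi] macro 8: S0 reads c1=2 → after 1×micro: 0; S1 reads c2=-1 → after 1×micro: 0; S2 reads c1=2 → after 1×micro: 0 ⇒ (c0=0, c1=0, c2=0)
[Jacobi] macro 9: S0 reads c1=0 → after 1×micro: 0; S1 reads c2=0 → after 1×micro: 1; S2 reads c1=0 → after 1×micro: 4 ⇒ (c0=0, c1=1, c2=4)
[Jacobi] macro 10: S0 reads c1=1 → after 1×micro: 2; S1 reads c2=4 → after 1×micro: 2; S2 reads c1=1 → after 1×micro: -1 ⇒ (c0=2, c1=2, c2=-1)
[Gauss-Seidel] macro 1: S0 reads c1=1 → after 1×micro: 1; S1 reads c2=4 → after 1×micro: 2; S2 reads c1=2 → after 1×micro: 0 ⇒ (c0=1, c1=2, c2=0)
[Gauss-Seidel] macro 2: S0 reads c1=2 → after 1×micro: 2; S1 reads c2=0 → after 1×micro: 1; S2 reads c1=1 → after 1×micro: -1 ⇒ (c0=2, c1=1, c2=-1)
[Gauss-Seidel] macro 3: S0 reads c1=1 → after 1×micro: 1; S1 reads c2=-1 → after 1×micro: 1; S2 reads c1=1 → after 1×micro: -1 ⇒ (c0=1, c1=1, c2=-1)
[Gauss-Seidel] macro 4: S0 reads c1=1 → after 1×micro: 2; S1 reads c2=-1 → after 1×micro: 1; S2 reads c1=1 → after 1×micro: -1 ⇒ (c0=2, c1=1, c2=-1)
[Gauss-Seidel] macro 5: S0 reads c1=1 → after 1×micro: 1; S1 reads c2=-1 → after 1×micro: 1; S2 reads c1=1 → after 1×micro: -1 ⇒ (c0=1, c1=1, c2=-1)
[Gauss-Seidel] macro 6: S0 reads c1=1 → after 1×micro: 2; S1 reads c2=-1 → after 1×micro: 1; S2 reads c1=1 → after 1×micro: -1 ⇒ (c0=2, c1=1, c2=-1)
[Gauss-Seidel] macro 7: S0 reads c1=1 → after 1×micro: 1; S1 reads c2=-1 → after 1×micro: 1; S2 reads c1=1 → after 1×micro: -1 ⇒ (c0=1, c1=1, c2=-1)
[Gauss-Seidel] macro 8: S0 reads c1=1 → after 1×micro: 2; S1 reads c2=-1 → after 1×micro: 1; S2 reads c1=1 → after 1×micro: -1 ⇒ (c0=2, c1=1, c2=-1)
[Gauss-Seidel] macro 9: S0 reads c1=1 → after 1×micro: 1; S1 reads c2=-1 → after 1×micro: 1; S2 reads c1=1 → after 1×micro: -1 ⇒ (c0=1, c1=1, c2=-1)
[Gauss-Seidel] macro 10: S0 reads c1=1 → after 1×micro: 2; S1 reads c2=-1 → after 1×micro: 1; S2 reads c1=1 → after 1×micro: -1 ⇒ (c0=2, c1=1, c2=-1)

first divergence at macro-step: 1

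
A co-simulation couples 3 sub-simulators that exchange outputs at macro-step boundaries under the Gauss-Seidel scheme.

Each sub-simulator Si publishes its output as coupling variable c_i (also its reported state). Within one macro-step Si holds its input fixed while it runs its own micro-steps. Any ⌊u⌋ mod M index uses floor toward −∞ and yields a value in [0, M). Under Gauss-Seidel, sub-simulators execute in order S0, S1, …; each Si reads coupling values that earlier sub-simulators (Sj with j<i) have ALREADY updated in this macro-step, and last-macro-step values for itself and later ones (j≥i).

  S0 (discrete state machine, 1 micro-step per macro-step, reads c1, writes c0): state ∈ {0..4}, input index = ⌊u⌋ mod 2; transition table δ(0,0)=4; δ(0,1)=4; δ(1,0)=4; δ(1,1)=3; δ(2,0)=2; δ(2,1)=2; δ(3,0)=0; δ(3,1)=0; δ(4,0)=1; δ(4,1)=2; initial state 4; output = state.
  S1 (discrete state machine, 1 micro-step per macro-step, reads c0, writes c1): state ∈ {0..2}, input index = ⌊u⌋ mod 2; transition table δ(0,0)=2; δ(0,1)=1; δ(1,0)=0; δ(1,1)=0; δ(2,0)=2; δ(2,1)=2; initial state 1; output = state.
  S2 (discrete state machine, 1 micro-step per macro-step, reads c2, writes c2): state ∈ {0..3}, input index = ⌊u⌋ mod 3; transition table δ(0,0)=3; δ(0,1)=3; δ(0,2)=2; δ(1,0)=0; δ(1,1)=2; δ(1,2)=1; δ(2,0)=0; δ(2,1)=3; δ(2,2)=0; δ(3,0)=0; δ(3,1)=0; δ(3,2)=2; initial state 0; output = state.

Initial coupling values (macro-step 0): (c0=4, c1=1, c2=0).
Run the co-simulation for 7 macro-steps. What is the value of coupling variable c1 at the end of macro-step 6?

macro 1: S0 reads c1=1 → after 1×micro: 2; S1 reads c0=2 → after 1×micro: 0; S2 reads c2=0 → after 1×micro: 3 ⇒ (c0=2, c1=0, c2=3)
macro 2: S0 reads c1=0 → after 1×micro: 2; S1 reads c0=2 → after 1×micro: 2; S2 reads c2=3 → after 1×micro: 0 ⇒ (c0=2, c1=2, c2=0)
macro 3: S0 reads c1=2 → after 1×micro: 2; S1 reads c0=2 → after 1×micro: 2; S2 reads c2=0 → after 1×micro: 3 ⇒ (c0=2, c1=2, c2=3)
macro 4: S0 reads c1=2 → after 1×micro: 2; S1 reads c0=2 → after 1×micro: 2; S2 reads c2=3 → after 1×micro: 0 ⇒ (c0=2, c1=2, c2=0)
macro 5: S0 reads c1=2 → after 1×micro: 2; S1 reads c0=2 → after 1×micro: 2; S2 reads c2=0 → after 1×micro: 3 ⇒ (c0=2, c1=2, c2=3)
macro 6: S0 reads c1=2 → after 1×micro: 2; S1 reads c0=2 → after 1×micro: 2; S2 reads c2=3 → after 1×micro: 0 ⇒ (c0=2, c1=2, c2=0)
macro 7: S0 reads c1=2 → after 1×micro: 2; S1 reads c0=2 → after 1×micro: 2; S2 reads c2=0 → after 1×micro: 3 ⇒ (c0=2, c1=2, c2=3)

c1 at macro-step 6 = 2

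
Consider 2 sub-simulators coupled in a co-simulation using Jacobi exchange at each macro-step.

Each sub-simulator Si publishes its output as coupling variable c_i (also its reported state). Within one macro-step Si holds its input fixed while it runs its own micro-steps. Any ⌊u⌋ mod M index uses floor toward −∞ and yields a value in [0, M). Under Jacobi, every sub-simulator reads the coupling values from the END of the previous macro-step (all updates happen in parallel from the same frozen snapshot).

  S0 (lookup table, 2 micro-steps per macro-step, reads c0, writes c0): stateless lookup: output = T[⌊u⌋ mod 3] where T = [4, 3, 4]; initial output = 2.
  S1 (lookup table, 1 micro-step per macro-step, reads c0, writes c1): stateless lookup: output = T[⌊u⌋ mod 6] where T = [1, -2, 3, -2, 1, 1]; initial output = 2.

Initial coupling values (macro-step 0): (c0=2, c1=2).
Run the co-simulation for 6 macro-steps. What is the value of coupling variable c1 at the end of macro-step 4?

macro 1: S0 reads c0=2 → after 2×micro: 4; S1 reads c0=2 → after 1×micro: 3 ⇒ (c0=4, c1=3)
macro 2: S0 reads c0=4 → after 2×micro: 3; S1 reads c0=4 → after 1×micro: 1 ⇒ (c0=3, c1=1)
macro 3: S0 reads c0=3 → after 2×micro: 4; S1 reads c0=3 → after 1×micro: -2 ⇒ (c0=4, c1=-2)
macro 4: S0 reads c0=4 → after 2×micro: 3; S1 reads c0=4 → after 1×micro: 1 ⇒ (c0=3, c1=1)
macro 5: S0 reads c0=3 → after 2×micro: 4; S1 reads c0=3 → after 1×micro: -2 ⇒ (c0=4, c1=-2)
macro 6: S0 reads c0=4 → after 2×micro: 3; S1 reads c0=4 → after 1×micro: 1 ⇒ (c0=3, c1=1)

c1 at macro-step 4 = 1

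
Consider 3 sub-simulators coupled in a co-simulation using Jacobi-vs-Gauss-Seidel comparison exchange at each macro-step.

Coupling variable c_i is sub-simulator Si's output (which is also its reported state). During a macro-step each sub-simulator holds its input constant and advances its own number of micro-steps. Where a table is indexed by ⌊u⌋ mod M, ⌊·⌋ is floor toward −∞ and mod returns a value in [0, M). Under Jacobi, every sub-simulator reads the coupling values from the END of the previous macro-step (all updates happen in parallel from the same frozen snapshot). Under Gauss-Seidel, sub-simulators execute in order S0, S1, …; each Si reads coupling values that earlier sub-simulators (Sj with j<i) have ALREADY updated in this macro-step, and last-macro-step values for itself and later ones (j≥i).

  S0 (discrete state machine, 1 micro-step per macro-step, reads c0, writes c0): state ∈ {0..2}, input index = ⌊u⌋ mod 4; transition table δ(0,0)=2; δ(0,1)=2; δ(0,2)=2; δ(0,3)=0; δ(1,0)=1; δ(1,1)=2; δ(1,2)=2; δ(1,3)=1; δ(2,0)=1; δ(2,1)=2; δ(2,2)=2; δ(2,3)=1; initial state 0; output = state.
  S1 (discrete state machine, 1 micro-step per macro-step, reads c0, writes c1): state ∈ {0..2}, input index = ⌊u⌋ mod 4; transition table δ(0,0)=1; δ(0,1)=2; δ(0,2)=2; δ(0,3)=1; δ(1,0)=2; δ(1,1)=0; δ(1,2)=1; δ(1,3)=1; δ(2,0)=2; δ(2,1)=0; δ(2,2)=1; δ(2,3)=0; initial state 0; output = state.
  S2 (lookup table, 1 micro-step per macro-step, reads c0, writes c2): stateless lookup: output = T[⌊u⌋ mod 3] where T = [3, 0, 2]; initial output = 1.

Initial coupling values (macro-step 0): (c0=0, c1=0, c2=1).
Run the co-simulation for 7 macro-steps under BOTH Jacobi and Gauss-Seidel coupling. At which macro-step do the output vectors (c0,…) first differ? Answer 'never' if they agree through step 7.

first divergence at macro-step: 1

[Jacobi] macro 1: S0 reads c0=0 → after 1×micro: 2; S1 reads c0=0 → after 1×micro: 1; S2 reads c0=0 → after 1×micro: 3 ⇒ (c0=2, c1=1, c2=3)
[Jacobi] macro 2: S0 reads c0=2 → after 1×micro: 2; S1 reads c0=2 → after 1×micro: 1; S2 reads c0=2 → after 1×micro: 2 ⇒ (c0=2, c1=1, c2=2)
[Jacobi] macro 3: S0 reads c0=2 → after 1×micro: 2; S1 reads c0=2 → after 1×micro: 1; S2 reads c0=2 → after 1×micro: 2 ⇒ (c0=2, c1=1, c2=2)
[Jacobi] macro 4: S0 reads c0=2 → after 1×micro: 2; S1 reads c0=2 → after 1×micro: 1; S2 reads c0=2 → after 1×micro: 2 ⇒ (c0=2, c1=1, c2=2)
[Jacobi] macro 5: S0 reads c0=2 → after 1×micro: 2; S1 reads c0=2 → after 1×micro: 1; S2 reads c0=2 → after 1×micro: 2 ⇒ (c0=2, c1=1, c2=2)
[Jacobi] macro 6: S0 reads c0=2 → after 1×micro: 2; S1 reads c0=2 → after 1×micro: 1; S2 reads c0=2 → after 1×micro: 2 ⇒ (c0=2, c1=1, c2=2)
[Jacobi] macro 7: S0 reads c0=2 → after 1×micro: 2; S1 reads c0=2 → after 1×micro: 1; S2 reads c0=2 → after 1×micro: 2 ⇒ (c0=2, c1=1, c2=2)
[Gauss-Seidel] macro 1: S0 reads c0=0 → after 1×micro: 2; S1 reads c0=2 → after 1×micro: 2; S2 reads c0=2 → after 1×micro: 2 ⇒ (c0=2, c1=2, c2=2)
[Gauss-Seidel] macro 2: S0 reads c0=2 → after 1×micro: 2; S1 reads c0=2 → after 1×micro: 1; S2 reads c0=2 → after 1×micro: 2 ⇒ (c0=2, c1=1, c2=2)
[Gauss-Seidel] macro 3: S0 reads c0=2 → after 1×micro: 2; S1 reads c0=2 → after 1×micro: 1; S2 reads c0=2 → after 1×micro: 2 ⇒ (c0=2, c1=1, c2=2)
[Gauss-Seidel] macro 4: S0 reads c0=2 → after 1×micro: 2; S1 reads c0=2 → after 1×micro: 1; S2 reads c0=2 → after 1×micro: 2 ⇒ (c0=2, c1=1, c2=2)
[Gauss-Seidel] macro 5: S0 reads c0=2 → after 1×micro: 2; S1 reads c0=2 → after 1×micro: 1; S2 reads c0=2 → after 1×micro: 2 ⇒ (c0=2, c1=1, c2=2)
[Gauss-Seidel] macro 6: S0 reads c0=2 → after 1×micro: 2; S1 reads c0=2 → after 1×micro: 1; S2 reads c0=2 → after 1×micro: 2 ⇒ (c0=2, c1=1, c2=2)
[Gauss-Seidel] macro 7: S0 reads c0=2 → after 1×micro: 2; S1 reads c0=2 → after 1×micro: 1; S2 reads c0=2 → after 1×micro: 2 ⇒ (c0=2, c1=1, c2=2)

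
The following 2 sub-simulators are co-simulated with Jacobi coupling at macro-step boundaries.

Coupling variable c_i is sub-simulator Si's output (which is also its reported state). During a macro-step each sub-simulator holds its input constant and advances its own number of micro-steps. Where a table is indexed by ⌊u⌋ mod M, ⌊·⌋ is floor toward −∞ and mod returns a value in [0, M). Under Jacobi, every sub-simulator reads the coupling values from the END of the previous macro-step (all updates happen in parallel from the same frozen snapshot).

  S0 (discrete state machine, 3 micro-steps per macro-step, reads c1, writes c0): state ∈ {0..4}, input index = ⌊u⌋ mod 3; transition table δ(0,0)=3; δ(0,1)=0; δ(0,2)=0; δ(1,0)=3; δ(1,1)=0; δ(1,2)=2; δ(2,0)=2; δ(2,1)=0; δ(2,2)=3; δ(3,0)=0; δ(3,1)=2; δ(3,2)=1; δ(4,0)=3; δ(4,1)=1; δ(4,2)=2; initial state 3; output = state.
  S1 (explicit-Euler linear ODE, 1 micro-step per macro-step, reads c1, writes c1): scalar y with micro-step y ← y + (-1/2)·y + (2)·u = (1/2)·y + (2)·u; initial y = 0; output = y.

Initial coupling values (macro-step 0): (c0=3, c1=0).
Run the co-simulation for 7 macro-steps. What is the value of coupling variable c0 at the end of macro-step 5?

macro 1: S0 reads c1=0 → after 3×micro: 0; S1 reads c1=0 → after 1×micro: 0 ⇒ (c0=0, c1=0)
macro 2: S0 reads c1=0 → after 3×micro: 3; S1 reads c1=0 → after 1×micro: 0 ⇒ (c0=3, c1=0)
macro 3: S0 reads c1=0 → after 3×micro: 0; S1 reads c1=0 → after 1×micro: 0 ⇒ (c0=0, c1=0)
macro 4: S0 reads c1=0 → after 3×micro: 3; S1 reads c1=0 → after 1×micro: 0 ⇒ (c0=3, c1=0)
macro 5: S0 reads c1=0 → after 3×micro: 0; S1 reads c1=0 → after 1×micro: 0 ⇒ (c0=0, c1=0)
macro 6: S0 reads c1=0 → after 3×micro: 3; S1 reads c1=0 → after 1×micro: 0 ⇒ (c0=3, c1=0)
macro 7: S0 reads c1=0 → after 3×micro: 0; S1 reads c1=0 → after 1×micro: 0 ⇒ (c0=0, c1=0)

c0 at macro-step 5 = 0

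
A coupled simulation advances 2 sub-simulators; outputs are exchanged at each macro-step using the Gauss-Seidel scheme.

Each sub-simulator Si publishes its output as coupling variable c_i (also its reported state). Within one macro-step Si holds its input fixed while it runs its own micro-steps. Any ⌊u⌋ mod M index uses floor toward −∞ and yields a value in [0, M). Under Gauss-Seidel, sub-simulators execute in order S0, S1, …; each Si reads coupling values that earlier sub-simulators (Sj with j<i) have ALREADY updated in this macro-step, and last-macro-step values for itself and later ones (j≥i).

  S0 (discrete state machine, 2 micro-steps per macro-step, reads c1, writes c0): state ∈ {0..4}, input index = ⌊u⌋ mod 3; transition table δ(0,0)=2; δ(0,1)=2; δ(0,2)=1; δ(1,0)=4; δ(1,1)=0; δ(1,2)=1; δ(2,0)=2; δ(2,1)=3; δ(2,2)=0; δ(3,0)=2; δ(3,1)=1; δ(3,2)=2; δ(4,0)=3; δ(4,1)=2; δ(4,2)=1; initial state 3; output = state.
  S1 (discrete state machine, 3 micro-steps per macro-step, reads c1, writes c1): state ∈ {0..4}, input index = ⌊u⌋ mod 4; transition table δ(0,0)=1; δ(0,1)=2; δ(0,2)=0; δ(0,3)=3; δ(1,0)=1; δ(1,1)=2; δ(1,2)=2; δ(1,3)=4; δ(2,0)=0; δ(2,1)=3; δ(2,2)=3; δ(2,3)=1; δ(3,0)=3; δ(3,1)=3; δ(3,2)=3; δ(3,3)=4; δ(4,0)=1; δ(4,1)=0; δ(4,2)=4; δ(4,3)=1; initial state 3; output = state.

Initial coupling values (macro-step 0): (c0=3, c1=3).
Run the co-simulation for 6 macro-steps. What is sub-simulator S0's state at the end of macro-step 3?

macro 1: S0 reads c1=3 → after 2×micro: 2; S1 reads c1=3 → after 3×micro: 4 ⇒ (c0=2, c1=4)
macro 2: S0 reads c1=4 → after 2×micro: 1; S1 reads c1=4 → after 3×micro: 1 ⇒ (c0=1, c1=1)
macro 3: S0 reads c1=1 → after 2×micro: 2; S1 reads c1=1 → after 3×micro: 3 ⇒ (c0=2, c1=3)
macro 4: S0 reads c1=3 → after 2×micro: 2; S1 reads c1=3 → after 3×micro: 4 ⇒ (c0=2, c1=4)
macro 5: S0 reads c1=4 → after 2×micro: 1; S1 reads c1=4 → after 3×micro: 1 ⇒ (c0=1, c1=1)
macro 6: S0 reads c1=1 → after 2×micro: 2; S1 reads c1=1 → after 3×micro: 3 ⇒ (c0=2, c1=3)

S0 state at macro-step 3 = 2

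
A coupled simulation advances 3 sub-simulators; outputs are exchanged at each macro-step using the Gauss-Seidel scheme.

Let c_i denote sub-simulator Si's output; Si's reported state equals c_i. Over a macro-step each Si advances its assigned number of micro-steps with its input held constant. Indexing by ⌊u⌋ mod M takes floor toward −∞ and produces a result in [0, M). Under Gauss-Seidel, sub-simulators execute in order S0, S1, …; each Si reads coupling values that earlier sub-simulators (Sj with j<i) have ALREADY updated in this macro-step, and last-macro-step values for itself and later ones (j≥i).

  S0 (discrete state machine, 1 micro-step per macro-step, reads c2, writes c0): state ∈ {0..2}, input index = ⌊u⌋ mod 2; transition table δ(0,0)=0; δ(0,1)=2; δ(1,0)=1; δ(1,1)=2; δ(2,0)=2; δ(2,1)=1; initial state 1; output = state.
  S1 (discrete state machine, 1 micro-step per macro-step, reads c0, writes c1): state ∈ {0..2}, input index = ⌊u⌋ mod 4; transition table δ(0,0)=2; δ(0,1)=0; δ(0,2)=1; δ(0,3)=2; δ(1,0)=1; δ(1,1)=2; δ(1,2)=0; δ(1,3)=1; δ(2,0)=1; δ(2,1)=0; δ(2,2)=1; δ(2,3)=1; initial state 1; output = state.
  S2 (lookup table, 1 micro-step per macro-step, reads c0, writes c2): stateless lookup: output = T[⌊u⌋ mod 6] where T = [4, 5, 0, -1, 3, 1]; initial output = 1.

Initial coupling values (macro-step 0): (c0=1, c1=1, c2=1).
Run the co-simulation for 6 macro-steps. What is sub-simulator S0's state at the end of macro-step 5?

macro 1: S0 reads c2=1 → after 1×micro: 2; S1 reads c0=2 → after 1×micro: 0; S2 reads c0=2 → after 1×micro: 0 ⇒ (c0=2, c1=0, c2=0)
macro 2: S0 reads c2=0 → after 1×micro: 2; S1 reads c0=2 → after 1×micro: 1; S2 reads c0=2 → after 1×micro: 0 ⇒ (c0=2, c1=1, c2=0)
macro 3: S0 reads c2=0 → after 1×micro: 2; S1 reads c0=2 → after 1×micro: 0; S2 reads c0=2 → after 1×micro: 0 ⇒ (c0=2, c1=0, c2=0)
macro 4: S0 reads c2=0 → after 1×micro: 2; S1 reads c0=2 → after 1×micro: 1; S2 reads c0=2 → after 1×micro: 0 ⇒ (c0=2, c1=1, c2=0)
macro 5: S0 reads c2=0 → after 1×micro: 2; S1 reads c0=2 → after 1×micro: 0; S2 reads c0=2 → after 1×micro: 0 ⇒ (c0=2, c1=0, c2=0)
macro 6: S0 reads c2=0 → after 1×micro: 2; S1 reads c0=2 → after 1×micro: 1; S2 reads c0=2 → after 1×micro: 0 ⇒ (c0=2, c1=1, c2=0)

S0 state at macro-step 5 = 2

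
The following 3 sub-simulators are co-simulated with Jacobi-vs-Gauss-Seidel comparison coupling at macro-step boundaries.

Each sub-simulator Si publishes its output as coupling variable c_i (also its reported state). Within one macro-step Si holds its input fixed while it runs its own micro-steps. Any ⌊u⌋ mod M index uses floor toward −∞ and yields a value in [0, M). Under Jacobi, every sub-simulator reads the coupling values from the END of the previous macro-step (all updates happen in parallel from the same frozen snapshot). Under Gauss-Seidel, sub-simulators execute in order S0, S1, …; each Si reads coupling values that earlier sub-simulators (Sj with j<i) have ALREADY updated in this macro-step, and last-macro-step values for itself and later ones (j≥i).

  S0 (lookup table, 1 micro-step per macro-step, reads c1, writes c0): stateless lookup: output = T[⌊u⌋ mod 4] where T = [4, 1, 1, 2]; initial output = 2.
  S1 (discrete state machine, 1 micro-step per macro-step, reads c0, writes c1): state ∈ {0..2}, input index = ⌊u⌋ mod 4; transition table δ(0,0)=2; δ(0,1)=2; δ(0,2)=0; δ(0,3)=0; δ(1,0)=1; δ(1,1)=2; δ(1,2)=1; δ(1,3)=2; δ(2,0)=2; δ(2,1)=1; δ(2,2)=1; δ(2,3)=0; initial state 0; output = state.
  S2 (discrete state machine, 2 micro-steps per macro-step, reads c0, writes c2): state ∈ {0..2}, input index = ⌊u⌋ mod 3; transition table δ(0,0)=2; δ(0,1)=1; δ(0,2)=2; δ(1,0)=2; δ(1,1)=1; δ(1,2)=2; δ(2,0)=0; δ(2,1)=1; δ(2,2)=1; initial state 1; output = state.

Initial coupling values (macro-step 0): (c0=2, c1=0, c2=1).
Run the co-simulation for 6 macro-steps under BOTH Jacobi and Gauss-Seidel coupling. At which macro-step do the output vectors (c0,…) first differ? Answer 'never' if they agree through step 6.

first divergence at macro-step: 1

[Jacobi] macro 1: S0 reads c1=0 → after 1×micro: 4; S1 reads c0=2 → after 1×micro: 0; S2 reads c0=2 → after 2×micro: 1 ⇒ (c0=4, c1=0, c2=1)
[Jacobi] macro 2: S0 reads c1=0 → after 1×micro: 4; S1 reads c0=4 → after 1×micro: 2; S2 reads c0=4 → after 2×micro: 1 ⇒ (c0=4, c1=2, c2=1)
[Jacobi] macro 3: S0 reads c1=2 → after 1×micro: 1; S1 reads c0=4 → after 1×micro: 2; S2 reads c0=4 → after 2×micro: 1 ⇒ (c0=1, c1=2, c2=1)
[Jacobi] macro 4: S0 reads c1=2 → after 1×micro: 1; S1 reads c0=1 → after 1×micro: 1; S2 reads c0=1 → after 2×micro: 1 ⇒ (c0=1, c1=1, c2=1)
[Jacobi] macro 5: S0 reads c1=1 → after 1×micro: 1; S1 reads c0=1 → after 1×micro: 2; S2 reads c0=1 → after 2×micro: 1 ⇒ (c0=1, c1=2, c2=1)
[Jacobi] macro 6: S0 reads c1=2 → after 1×micro: 1; S1 reads c0=1 → after 1×micro: 1; S2 reads c0=1 → after 2×micro: 1 ⇒ (c0=1, c1=1, c2=1)
[Gauss-Seidel] macro 1: S0 reads c1=0 → after 1×micro: 4; S1 reads c0=4 → after 1×micro: 2; S2 reads c0=4 → after 2×micro: 1 ⇒ (c0=4, c1=2, c2=1)
[Gauss-Seidel] macro 2: S0 reads c1=2 → after 1×micro: 1; S1 reads c0=1 → after 1×micro: 1; S2 reads c0=1 → after 2×micro: 1 ⇒ (c0=1, c1=1, c2=1)
[Gauss-Seidel] macro 3: S0 reads c1=1 → after 1×micro: 1; S1 reads c0=1 → after 1×micro: 2; S2 reads c0=1 → after 2×micro: 1 ⇒ (c0=1, c1=2, c2=1)
[Gauss-Seidel] macro 4: S0 reads c1=2 → after 1×micro: 1; S1 reads c0=1 → after 1×micro: 1; S2 reads c0=1 → after 2×micro: 1 ⇒ (c0=1, c1=1, c2=1)
[Gauss-Seidel] macro 5: S0 reads c1=1 → after 1×micro: 1; S1 reads c0=1 → after 1×micro: 2; S2 reads c0=1 → after 2×micro: 1 ⇒ (c0=1, c1=2, c2=1)
[Gauss-Seidel] macro 6: S0 reads c1=2 → after 1×micro: 1; S1 reads c0=1 → after 1×micro: 1; S2 reads c0=1 → after 2×micro: 1 ⇒ (c0=1, c1=1, c2=1)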